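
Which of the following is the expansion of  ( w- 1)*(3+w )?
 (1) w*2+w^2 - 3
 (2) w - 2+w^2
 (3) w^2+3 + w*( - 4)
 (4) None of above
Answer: 1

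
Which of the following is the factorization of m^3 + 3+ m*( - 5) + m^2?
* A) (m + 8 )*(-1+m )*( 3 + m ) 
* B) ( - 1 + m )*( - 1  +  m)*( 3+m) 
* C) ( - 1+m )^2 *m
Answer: B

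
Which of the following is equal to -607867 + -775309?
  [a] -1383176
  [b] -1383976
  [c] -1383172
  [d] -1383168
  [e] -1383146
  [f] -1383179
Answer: a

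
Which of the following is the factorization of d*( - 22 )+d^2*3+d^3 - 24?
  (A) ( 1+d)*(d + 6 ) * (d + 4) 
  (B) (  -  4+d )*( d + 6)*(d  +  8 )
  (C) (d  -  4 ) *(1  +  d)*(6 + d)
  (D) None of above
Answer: C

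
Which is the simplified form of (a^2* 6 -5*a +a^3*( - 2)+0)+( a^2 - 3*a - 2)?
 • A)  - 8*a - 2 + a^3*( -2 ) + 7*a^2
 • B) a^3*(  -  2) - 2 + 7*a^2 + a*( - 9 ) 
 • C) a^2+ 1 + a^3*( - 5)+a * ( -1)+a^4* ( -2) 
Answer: A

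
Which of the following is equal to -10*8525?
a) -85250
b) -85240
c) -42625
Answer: a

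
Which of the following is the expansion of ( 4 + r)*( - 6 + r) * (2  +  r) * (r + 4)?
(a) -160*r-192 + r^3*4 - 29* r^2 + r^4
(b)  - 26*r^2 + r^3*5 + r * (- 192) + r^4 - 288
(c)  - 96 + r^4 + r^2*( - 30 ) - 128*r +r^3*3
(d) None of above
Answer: d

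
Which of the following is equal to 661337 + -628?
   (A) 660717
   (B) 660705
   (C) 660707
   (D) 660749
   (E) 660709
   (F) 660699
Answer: E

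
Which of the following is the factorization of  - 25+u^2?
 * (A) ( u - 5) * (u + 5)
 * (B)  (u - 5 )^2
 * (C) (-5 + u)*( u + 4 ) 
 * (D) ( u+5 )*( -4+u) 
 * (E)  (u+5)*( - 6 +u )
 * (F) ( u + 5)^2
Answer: A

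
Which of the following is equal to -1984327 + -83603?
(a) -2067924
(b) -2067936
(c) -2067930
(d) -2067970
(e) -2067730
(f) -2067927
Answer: c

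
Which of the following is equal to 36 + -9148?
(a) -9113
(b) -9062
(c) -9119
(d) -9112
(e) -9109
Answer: d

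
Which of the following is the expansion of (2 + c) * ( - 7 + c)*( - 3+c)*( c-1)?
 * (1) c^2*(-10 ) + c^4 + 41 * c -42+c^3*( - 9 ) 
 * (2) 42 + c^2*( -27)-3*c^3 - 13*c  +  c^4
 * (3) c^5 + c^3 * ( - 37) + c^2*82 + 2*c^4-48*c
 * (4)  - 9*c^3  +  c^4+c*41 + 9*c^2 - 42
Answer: 4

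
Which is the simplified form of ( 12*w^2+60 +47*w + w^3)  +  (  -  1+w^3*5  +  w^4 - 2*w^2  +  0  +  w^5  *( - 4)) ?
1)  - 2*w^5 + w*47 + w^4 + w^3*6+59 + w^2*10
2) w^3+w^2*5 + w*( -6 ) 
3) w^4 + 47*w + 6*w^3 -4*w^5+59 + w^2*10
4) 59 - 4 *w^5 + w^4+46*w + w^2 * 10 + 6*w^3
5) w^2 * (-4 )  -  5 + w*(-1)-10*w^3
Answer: 3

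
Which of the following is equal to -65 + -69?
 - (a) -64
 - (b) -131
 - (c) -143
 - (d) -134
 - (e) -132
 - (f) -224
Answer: d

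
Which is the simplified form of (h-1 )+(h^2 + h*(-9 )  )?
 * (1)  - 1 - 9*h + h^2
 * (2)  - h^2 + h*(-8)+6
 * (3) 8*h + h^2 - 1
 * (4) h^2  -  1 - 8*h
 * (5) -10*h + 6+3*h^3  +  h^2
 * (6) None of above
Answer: 4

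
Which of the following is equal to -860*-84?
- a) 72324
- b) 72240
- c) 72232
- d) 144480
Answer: b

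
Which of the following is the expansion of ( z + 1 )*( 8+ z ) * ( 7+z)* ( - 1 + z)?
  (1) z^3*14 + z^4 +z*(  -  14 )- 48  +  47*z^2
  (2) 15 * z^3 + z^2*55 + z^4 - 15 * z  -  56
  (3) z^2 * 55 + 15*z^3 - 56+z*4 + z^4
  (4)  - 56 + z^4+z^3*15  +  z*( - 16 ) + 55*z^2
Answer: 2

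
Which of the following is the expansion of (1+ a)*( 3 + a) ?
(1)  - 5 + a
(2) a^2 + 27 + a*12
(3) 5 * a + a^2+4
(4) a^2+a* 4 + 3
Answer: 4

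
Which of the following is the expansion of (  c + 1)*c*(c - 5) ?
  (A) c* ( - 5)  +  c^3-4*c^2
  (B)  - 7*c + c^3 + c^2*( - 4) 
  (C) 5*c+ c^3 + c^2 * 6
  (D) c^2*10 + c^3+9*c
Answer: A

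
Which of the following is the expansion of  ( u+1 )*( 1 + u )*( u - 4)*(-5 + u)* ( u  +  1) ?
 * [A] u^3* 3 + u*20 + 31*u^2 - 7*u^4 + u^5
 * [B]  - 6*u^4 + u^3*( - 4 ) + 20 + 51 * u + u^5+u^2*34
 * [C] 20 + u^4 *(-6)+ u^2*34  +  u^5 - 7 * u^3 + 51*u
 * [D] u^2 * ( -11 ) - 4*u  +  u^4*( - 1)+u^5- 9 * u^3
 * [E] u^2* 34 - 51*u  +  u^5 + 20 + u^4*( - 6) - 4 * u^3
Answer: B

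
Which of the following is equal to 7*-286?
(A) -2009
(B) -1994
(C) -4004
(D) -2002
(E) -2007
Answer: D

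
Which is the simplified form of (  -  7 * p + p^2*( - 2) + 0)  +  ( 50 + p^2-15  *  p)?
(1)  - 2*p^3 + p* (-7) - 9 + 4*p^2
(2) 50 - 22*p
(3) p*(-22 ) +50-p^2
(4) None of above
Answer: 3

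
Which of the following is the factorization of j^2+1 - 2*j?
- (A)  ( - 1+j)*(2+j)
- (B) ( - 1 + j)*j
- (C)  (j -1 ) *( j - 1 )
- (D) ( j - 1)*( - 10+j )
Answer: C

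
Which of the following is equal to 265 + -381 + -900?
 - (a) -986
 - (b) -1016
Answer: b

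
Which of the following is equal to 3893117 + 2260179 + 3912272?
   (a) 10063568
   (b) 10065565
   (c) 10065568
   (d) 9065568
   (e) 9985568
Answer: c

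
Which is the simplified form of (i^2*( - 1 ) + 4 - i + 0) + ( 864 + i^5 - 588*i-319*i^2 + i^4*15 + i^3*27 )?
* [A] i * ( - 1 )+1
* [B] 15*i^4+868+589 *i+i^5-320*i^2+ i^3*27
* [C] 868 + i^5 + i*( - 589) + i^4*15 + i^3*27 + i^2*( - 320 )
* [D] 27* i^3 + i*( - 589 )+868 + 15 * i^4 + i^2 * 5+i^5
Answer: C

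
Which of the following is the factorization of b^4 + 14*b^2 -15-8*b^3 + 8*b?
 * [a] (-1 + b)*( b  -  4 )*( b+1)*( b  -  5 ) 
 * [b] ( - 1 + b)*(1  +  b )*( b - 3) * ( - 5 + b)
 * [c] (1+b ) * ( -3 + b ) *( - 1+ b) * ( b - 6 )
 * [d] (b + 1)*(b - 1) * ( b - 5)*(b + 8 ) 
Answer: b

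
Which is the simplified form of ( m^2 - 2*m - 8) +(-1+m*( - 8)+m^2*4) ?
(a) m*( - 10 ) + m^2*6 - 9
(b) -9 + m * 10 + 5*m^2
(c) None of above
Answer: c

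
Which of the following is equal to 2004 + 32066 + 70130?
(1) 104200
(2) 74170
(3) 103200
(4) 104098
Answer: 1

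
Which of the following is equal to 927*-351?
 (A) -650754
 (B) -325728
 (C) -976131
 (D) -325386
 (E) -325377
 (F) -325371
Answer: E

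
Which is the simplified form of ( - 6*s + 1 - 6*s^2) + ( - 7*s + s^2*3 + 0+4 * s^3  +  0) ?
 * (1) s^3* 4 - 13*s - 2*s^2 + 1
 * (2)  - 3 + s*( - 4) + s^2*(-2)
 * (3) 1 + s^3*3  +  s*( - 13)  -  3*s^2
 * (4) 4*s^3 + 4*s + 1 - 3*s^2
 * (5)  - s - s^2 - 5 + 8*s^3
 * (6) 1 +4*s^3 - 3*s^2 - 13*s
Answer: 6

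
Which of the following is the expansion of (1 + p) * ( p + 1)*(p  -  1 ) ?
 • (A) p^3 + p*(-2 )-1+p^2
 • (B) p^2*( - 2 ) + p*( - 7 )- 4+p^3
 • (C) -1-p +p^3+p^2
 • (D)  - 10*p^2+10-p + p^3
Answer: C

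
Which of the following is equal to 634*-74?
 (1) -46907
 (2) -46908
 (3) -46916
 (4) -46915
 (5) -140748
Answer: 3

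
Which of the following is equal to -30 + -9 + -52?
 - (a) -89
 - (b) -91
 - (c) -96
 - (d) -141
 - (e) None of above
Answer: b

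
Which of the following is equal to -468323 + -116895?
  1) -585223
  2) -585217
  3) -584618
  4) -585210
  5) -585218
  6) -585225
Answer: 5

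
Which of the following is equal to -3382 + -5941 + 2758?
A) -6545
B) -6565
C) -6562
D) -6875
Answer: B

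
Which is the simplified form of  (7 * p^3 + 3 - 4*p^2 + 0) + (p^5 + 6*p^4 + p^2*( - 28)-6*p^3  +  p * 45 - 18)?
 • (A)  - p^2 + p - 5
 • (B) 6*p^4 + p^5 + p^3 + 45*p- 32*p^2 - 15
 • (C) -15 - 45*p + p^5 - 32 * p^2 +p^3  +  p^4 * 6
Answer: B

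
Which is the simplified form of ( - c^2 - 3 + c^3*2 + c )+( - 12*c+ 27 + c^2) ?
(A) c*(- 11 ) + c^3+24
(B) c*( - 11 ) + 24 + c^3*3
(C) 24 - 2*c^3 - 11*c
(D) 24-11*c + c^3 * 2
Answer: D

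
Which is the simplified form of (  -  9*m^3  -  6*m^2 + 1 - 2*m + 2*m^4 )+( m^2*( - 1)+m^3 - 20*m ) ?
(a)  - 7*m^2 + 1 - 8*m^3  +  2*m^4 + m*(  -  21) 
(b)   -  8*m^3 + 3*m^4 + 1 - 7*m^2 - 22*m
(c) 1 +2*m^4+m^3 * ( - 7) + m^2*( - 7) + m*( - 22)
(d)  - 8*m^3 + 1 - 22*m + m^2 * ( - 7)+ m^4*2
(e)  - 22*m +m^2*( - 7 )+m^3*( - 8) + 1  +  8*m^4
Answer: d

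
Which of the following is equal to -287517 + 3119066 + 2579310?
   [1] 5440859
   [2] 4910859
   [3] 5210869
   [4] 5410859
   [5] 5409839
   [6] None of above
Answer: 4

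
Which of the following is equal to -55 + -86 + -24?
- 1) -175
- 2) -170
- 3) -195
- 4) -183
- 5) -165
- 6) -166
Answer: 5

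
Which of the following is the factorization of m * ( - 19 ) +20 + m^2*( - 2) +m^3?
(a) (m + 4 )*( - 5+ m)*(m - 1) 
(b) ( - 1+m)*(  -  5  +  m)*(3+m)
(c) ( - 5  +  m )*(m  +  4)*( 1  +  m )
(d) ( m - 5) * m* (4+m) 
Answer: a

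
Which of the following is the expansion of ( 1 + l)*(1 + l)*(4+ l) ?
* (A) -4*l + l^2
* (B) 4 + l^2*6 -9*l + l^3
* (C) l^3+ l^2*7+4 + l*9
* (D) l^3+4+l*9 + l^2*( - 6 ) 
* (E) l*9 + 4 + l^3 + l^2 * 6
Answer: E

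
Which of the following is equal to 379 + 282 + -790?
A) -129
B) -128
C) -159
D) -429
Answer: A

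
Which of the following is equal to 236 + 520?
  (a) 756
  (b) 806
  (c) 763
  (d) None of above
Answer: a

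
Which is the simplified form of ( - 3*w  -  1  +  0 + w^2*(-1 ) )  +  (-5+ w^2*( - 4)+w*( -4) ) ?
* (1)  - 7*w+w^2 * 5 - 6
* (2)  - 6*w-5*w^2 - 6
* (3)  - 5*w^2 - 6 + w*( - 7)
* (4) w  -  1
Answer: 3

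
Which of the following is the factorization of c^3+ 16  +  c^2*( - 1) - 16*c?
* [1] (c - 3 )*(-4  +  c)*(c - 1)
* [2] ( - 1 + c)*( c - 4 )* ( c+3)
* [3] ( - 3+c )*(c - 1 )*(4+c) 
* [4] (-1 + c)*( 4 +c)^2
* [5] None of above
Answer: 5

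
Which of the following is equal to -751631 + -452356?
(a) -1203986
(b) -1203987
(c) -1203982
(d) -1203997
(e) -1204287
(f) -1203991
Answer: b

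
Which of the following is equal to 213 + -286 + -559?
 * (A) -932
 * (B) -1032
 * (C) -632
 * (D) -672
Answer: C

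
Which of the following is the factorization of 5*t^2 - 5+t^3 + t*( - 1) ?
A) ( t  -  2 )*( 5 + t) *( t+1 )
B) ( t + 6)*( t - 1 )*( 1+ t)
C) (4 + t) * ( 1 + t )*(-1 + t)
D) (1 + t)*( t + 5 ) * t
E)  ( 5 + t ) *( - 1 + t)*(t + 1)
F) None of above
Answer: E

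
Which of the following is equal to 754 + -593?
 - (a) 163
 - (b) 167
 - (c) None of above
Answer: c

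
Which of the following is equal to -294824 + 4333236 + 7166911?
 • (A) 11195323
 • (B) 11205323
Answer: B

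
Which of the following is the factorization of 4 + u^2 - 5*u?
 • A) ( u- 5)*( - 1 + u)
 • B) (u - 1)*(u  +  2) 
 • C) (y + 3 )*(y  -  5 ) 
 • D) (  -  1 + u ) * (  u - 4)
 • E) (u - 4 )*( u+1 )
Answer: D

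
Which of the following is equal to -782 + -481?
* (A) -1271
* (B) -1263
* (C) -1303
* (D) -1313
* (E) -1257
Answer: B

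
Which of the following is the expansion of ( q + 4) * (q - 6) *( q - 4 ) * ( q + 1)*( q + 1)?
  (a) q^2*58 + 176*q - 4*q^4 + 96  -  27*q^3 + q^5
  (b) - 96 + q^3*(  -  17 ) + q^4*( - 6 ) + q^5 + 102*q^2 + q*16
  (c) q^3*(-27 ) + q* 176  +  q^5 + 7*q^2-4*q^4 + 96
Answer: a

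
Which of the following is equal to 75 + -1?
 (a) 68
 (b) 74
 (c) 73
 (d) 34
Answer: b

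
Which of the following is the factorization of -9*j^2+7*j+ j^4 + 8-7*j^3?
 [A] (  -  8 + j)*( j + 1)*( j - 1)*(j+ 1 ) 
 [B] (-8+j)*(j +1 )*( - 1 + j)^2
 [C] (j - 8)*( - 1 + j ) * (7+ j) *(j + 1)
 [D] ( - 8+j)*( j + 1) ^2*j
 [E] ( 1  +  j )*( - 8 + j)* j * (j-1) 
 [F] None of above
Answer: A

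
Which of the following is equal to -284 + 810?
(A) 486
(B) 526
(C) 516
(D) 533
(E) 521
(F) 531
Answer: B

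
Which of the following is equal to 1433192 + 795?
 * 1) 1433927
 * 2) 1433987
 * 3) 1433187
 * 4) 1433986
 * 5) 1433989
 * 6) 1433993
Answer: 2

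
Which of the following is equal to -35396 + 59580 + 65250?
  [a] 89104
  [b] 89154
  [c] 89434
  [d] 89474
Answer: c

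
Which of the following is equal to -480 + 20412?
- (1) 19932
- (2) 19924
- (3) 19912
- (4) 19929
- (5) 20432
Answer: 1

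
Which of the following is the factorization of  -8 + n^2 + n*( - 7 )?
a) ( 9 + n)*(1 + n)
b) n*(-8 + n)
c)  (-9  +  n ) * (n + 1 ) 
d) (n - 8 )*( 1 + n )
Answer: d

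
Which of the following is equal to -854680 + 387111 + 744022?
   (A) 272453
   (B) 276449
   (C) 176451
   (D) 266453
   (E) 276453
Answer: E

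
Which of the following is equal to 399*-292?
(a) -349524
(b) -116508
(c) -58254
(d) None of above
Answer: b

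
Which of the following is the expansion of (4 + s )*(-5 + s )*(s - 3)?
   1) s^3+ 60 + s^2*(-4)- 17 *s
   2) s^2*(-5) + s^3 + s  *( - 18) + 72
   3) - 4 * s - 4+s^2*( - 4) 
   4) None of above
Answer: 1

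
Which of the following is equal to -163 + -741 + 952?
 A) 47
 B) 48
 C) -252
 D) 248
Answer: B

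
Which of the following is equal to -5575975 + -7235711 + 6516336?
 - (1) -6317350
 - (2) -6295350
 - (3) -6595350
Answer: 2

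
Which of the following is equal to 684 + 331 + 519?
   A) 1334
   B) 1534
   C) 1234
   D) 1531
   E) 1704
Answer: B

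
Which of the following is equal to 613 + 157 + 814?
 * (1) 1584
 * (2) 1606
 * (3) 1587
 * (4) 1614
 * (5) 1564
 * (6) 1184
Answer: 1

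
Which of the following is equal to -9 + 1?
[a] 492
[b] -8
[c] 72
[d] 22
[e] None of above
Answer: b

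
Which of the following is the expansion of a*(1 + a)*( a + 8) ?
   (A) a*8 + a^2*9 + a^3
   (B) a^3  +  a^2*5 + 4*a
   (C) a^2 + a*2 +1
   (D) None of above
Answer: A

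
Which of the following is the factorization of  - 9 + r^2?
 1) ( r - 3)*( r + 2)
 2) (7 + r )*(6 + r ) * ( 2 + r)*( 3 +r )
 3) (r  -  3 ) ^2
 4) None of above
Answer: 4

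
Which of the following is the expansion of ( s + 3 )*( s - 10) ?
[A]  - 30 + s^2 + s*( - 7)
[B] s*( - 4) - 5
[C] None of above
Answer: A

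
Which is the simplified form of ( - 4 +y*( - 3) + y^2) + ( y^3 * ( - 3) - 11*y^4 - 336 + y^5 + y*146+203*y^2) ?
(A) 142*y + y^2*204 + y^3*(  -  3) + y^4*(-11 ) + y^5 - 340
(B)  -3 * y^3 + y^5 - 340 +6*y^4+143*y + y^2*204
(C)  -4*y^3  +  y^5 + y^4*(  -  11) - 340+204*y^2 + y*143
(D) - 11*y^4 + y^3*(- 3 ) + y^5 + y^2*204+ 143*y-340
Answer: D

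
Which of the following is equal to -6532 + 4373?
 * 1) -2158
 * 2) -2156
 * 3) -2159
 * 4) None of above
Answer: 3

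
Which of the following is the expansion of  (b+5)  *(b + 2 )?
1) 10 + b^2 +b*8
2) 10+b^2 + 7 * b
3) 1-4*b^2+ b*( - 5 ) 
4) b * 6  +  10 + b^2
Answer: 2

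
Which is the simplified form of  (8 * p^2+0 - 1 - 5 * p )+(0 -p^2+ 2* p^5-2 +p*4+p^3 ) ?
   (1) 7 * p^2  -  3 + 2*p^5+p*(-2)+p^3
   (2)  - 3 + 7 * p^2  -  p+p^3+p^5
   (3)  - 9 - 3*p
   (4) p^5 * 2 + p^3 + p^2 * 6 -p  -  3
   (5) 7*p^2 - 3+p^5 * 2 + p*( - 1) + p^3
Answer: 5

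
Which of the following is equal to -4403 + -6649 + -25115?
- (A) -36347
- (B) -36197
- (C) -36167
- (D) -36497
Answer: C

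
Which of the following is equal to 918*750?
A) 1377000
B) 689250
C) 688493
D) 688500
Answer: D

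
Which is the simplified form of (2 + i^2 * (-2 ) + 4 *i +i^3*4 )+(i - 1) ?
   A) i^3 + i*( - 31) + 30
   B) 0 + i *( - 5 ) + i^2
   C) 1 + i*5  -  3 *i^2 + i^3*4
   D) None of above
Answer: D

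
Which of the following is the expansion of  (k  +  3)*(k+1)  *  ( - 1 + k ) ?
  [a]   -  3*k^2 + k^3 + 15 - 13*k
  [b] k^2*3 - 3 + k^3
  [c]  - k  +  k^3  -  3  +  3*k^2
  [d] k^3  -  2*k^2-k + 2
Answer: c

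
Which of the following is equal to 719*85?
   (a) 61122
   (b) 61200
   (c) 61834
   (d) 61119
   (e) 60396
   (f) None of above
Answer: f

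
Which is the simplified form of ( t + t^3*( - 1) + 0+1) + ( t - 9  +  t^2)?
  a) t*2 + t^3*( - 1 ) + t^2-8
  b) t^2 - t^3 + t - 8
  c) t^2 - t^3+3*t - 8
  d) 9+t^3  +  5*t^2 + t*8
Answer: a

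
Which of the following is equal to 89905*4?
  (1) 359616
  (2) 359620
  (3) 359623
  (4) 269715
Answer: 2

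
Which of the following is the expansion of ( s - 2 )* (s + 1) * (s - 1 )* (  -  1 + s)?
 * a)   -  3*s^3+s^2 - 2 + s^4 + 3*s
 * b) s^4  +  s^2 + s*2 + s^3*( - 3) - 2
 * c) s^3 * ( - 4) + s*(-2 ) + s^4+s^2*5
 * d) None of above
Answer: a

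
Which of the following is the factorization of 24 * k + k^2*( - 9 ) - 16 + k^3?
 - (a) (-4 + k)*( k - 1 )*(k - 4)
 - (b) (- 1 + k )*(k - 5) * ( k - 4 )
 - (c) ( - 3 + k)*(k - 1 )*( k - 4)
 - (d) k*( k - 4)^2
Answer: a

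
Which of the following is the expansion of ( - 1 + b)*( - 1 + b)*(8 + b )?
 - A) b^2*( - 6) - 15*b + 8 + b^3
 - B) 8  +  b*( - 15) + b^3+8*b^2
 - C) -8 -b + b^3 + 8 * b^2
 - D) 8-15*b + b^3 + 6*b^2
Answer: D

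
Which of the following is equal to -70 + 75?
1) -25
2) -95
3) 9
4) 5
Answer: 4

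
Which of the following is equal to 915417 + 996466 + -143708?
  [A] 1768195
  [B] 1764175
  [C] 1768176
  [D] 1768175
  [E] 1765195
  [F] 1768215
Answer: D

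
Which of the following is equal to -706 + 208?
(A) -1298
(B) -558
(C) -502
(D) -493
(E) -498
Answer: E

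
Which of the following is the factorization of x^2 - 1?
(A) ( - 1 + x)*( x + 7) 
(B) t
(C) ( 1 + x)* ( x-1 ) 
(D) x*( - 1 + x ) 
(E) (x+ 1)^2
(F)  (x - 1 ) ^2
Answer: C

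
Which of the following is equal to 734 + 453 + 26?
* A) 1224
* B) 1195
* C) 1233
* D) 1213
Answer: D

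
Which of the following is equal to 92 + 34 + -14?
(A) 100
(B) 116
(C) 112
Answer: C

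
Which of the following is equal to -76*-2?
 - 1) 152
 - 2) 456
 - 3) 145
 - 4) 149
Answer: 1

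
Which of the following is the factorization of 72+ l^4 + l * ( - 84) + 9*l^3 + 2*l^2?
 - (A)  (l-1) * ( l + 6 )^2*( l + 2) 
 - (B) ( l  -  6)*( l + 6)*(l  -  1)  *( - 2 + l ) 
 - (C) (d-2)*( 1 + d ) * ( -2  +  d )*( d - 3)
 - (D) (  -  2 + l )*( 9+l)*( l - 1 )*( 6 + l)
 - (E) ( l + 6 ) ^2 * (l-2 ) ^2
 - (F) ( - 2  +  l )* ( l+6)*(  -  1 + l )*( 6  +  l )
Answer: F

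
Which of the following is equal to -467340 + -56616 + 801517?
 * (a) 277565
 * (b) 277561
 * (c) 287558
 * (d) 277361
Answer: b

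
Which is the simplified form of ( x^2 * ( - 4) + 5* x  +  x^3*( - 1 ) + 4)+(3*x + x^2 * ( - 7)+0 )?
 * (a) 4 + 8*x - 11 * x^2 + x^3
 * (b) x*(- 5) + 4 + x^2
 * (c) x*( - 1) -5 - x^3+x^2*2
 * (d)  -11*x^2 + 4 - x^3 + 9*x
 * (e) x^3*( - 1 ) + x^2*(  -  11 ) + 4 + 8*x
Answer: e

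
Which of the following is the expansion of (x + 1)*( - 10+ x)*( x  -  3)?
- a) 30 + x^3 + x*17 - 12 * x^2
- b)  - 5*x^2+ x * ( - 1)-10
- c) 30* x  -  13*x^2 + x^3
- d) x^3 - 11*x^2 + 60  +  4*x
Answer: a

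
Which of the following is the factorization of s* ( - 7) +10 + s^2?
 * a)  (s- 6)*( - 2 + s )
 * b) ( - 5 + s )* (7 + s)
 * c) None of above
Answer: c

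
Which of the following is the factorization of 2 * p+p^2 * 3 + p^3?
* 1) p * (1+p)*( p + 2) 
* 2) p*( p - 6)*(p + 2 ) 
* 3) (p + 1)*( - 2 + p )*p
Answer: 1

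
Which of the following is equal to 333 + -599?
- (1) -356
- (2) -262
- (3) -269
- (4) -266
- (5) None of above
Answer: 4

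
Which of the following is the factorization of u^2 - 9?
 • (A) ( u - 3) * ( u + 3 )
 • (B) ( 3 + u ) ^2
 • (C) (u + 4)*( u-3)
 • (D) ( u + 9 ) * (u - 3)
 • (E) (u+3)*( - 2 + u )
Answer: A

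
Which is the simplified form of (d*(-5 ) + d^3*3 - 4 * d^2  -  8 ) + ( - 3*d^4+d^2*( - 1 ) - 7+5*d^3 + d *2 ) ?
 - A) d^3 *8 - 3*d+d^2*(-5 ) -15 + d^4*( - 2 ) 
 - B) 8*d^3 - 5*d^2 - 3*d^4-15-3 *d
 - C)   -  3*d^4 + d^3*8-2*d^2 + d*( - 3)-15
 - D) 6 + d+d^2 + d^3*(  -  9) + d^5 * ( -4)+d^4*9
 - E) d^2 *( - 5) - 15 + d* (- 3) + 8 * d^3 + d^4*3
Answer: B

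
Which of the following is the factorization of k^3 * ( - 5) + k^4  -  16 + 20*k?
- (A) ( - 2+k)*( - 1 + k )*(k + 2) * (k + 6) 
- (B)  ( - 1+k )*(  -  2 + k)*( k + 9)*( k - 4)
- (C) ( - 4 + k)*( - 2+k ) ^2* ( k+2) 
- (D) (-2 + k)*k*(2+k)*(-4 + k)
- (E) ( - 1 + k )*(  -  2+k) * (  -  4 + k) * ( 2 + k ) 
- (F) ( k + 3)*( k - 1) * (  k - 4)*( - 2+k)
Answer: E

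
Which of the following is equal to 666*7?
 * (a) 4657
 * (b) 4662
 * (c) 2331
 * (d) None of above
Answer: b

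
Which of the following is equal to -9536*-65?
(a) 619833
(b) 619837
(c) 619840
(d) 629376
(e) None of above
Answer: c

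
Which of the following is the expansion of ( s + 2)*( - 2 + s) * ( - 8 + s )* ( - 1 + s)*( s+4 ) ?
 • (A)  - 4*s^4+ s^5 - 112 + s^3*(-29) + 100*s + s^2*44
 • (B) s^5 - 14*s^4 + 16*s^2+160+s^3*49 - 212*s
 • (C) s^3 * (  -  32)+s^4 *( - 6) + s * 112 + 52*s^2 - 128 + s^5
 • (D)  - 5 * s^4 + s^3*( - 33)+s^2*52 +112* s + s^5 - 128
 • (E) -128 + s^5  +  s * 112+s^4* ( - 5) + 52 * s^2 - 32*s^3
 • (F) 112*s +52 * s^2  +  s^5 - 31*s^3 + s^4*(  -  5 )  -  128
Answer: E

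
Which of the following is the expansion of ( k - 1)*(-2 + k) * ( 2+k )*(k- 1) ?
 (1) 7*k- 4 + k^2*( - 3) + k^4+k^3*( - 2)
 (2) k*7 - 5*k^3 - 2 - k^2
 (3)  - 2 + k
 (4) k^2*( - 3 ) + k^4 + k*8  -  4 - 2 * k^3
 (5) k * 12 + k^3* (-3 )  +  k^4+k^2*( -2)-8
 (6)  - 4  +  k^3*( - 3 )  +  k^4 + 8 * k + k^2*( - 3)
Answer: 4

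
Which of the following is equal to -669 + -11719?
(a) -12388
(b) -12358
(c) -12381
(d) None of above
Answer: a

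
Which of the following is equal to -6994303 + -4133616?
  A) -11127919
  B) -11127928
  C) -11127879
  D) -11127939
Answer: A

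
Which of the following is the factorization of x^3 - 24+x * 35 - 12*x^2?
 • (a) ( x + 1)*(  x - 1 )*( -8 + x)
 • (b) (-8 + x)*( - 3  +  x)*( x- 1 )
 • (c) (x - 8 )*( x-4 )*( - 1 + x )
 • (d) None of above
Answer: b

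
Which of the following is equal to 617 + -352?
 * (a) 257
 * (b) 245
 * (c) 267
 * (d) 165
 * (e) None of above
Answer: e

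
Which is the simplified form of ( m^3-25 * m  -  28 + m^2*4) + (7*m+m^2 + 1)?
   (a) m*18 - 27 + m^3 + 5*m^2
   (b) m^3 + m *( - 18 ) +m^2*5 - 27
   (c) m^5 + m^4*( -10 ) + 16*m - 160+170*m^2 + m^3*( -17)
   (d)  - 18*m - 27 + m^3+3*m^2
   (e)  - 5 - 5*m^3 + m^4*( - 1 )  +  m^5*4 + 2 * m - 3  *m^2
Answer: b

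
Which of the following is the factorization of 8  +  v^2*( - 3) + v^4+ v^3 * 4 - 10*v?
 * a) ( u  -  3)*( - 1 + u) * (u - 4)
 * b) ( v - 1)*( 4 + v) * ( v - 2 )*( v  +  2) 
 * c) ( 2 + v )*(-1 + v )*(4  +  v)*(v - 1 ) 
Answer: c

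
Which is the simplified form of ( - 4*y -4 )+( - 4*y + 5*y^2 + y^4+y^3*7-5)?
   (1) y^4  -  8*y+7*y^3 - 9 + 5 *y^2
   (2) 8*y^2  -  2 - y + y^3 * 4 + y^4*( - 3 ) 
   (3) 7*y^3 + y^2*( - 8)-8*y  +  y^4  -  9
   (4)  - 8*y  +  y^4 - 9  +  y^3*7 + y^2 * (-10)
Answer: 1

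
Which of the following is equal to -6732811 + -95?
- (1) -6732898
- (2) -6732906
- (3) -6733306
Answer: 2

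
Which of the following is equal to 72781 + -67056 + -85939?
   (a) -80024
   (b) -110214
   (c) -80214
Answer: c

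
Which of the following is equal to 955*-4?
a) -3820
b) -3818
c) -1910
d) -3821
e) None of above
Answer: a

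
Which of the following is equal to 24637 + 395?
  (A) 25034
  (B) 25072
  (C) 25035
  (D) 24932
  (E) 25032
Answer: E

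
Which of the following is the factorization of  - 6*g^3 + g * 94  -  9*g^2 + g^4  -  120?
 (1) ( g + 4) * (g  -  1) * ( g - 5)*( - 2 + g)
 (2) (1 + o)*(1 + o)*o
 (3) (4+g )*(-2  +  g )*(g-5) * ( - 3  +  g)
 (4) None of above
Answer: 3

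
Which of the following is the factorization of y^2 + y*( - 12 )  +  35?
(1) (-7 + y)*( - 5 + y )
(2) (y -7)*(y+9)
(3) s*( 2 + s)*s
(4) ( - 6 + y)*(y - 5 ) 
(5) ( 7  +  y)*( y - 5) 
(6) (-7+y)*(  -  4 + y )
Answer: 1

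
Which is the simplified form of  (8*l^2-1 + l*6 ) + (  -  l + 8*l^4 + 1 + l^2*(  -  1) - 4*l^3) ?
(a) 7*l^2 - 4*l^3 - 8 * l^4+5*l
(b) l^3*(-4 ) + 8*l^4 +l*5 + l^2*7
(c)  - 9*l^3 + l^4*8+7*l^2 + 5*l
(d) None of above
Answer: b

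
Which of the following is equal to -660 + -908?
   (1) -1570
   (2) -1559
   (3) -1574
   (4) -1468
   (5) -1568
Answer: 5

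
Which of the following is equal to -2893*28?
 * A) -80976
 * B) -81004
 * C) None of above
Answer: B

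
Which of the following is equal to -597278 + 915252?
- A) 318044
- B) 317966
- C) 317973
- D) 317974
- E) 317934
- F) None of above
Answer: D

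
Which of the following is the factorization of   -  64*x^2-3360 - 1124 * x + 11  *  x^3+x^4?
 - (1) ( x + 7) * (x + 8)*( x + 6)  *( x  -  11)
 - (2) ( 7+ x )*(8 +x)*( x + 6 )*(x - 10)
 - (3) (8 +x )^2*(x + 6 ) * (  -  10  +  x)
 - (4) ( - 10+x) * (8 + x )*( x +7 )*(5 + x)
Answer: 2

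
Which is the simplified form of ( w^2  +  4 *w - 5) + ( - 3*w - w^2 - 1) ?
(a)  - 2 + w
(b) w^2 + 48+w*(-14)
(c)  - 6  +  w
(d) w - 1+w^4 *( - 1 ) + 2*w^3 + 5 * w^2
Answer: c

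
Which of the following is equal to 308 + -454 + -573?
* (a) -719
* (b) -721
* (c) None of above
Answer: a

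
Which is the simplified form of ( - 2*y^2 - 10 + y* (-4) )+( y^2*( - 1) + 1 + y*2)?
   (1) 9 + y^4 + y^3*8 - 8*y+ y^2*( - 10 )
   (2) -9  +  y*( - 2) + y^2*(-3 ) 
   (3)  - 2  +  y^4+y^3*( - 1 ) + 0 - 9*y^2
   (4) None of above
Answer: 2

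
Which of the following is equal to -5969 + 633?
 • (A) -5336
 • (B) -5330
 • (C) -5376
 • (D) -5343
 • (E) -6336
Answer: A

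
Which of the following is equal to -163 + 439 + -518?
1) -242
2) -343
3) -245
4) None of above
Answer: 1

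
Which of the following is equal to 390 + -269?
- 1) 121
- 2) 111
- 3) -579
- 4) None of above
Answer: 1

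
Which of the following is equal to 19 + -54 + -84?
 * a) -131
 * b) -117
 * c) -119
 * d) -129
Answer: c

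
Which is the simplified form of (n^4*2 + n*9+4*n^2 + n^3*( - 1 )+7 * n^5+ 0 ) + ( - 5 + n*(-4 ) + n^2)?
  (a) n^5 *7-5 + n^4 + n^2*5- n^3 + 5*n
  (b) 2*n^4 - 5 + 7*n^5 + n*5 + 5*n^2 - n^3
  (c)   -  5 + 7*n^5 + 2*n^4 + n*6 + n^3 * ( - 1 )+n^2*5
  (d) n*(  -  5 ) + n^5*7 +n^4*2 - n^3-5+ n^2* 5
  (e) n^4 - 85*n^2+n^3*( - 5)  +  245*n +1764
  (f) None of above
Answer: b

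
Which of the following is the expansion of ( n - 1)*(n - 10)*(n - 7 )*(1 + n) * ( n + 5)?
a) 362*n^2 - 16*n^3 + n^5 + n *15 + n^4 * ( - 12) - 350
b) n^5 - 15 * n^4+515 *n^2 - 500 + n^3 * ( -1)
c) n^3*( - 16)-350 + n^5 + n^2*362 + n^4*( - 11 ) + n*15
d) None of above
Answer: a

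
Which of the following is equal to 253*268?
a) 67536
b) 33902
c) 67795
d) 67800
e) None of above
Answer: e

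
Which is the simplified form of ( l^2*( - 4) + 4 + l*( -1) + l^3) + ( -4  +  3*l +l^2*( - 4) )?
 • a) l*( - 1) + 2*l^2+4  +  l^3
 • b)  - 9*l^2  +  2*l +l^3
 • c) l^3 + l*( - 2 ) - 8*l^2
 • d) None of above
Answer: d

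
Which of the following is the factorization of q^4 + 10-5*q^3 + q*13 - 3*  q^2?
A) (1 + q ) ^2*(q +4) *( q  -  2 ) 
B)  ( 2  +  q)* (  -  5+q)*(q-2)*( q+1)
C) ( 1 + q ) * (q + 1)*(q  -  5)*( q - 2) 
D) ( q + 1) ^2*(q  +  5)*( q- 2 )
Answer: C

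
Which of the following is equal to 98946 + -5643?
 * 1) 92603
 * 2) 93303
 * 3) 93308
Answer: 2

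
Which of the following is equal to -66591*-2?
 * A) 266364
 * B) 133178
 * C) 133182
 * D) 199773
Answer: C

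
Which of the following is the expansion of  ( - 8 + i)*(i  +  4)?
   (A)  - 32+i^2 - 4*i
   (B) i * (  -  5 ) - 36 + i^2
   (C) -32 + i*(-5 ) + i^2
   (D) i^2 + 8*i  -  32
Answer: A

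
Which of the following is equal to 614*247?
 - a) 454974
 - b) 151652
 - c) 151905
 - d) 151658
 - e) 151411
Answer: d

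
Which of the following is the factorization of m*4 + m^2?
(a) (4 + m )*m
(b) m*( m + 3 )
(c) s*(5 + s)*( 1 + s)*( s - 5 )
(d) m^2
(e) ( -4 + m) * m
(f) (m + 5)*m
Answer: a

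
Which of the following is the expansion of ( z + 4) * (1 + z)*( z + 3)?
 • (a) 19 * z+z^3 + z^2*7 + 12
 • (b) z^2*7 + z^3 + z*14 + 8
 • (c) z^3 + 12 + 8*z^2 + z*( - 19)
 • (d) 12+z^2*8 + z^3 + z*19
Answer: d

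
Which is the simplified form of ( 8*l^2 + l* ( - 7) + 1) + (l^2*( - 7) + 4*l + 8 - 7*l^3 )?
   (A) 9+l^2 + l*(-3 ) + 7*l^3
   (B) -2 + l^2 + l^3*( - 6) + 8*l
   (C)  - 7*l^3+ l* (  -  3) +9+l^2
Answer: C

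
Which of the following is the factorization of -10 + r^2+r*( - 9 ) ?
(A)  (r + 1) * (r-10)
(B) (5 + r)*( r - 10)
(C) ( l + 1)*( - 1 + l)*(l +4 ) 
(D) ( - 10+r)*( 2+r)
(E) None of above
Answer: A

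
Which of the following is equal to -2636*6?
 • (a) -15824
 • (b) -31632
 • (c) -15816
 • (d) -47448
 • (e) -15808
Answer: c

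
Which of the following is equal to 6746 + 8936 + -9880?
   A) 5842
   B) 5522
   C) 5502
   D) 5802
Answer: D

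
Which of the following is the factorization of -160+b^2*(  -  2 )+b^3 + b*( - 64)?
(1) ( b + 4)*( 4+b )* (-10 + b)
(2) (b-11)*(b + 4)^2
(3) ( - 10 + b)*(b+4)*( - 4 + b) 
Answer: 1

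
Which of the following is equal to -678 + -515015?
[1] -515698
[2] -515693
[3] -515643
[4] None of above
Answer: 2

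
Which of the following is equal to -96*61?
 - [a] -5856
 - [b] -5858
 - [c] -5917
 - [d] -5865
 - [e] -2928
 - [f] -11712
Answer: a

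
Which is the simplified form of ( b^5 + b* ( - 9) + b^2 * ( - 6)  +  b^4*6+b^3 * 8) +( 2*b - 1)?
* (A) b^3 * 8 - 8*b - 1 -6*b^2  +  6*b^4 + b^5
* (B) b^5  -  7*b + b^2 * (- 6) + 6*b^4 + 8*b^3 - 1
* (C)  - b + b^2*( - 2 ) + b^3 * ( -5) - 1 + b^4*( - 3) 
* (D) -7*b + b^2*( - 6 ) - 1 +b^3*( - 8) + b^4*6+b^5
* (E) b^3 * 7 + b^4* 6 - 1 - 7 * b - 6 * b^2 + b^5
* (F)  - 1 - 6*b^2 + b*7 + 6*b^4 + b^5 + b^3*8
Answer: B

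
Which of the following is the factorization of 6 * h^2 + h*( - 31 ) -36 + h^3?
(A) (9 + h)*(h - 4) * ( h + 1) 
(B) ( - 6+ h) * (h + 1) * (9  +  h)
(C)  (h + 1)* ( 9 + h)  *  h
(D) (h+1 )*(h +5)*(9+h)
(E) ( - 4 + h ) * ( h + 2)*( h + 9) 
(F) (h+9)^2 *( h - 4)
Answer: A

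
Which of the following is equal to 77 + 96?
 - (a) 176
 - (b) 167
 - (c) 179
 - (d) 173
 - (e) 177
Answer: d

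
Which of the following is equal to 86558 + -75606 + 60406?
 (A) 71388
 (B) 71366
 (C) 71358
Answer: C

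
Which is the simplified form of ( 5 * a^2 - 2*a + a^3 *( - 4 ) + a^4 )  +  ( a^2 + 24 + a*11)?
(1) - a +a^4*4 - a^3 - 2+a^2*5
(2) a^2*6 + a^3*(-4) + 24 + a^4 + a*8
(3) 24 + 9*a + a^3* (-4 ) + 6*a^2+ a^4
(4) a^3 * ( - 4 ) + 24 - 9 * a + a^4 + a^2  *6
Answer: 3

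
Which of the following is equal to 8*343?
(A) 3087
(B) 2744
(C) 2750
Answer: B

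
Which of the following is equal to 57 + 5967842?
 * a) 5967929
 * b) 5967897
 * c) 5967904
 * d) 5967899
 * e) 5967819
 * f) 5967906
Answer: d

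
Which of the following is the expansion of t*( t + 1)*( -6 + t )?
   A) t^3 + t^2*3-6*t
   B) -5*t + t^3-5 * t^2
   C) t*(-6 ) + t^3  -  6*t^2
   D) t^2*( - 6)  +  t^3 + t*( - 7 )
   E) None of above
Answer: E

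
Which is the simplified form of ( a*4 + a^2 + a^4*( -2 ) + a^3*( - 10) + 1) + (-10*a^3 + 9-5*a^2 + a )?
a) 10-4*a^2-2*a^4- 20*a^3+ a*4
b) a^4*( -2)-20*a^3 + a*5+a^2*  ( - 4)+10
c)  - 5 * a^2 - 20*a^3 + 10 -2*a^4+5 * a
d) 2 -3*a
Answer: b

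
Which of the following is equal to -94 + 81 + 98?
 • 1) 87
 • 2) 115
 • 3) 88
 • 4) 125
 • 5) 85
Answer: 5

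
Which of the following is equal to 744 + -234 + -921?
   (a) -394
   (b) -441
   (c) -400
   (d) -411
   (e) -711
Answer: d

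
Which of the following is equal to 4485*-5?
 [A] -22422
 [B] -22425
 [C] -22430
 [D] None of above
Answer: B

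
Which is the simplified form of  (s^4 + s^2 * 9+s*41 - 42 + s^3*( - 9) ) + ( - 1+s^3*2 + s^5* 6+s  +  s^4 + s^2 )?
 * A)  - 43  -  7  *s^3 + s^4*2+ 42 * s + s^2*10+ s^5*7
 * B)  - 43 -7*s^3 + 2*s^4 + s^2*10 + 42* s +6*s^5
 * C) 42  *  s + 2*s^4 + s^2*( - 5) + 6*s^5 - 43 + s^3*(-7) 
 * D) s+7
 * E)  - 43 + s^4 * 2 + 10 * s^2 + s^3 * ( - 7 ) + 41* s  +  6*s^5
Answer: B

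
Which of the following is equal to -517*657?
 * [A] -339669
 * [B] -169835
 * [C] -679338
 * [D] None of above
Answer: A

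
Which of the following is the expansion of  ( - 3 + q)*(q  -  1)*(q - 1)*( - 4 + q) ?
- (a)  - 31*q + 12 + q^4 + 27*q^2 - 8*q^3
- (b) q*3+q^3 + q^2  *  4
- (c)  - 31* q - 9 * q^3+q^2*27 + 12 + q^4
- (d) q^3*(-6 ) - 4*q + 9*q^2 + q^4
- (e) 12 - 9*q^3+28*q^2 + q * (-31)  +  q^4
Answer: c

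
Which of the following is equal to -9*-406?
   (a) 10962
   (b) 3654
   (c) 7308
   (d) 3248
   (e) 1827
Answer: b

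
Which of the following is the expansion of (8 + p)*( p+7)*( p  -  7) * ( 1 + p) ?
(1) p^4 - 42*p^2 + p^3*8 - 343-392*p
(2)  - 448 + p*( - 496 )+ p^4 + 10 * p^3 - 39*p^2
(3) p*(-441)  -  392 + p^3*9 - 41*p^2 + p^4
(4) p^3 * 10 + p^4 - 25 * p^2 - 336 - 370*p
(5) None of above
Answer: 3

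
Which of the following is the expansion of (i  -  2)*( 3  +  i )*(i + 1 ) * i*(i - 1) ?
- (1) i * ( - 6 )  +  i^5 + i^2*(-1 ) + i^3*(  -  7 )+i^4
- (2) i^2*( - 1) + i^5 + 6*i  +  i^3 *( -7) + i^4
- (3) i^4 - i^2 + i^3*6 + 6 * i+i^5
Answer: 2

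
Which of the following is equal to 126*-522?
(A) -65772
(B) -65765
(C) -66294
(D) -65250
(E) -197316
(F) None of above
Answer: A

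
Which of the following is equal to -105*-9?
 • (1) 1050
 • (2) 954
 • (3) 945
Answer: 3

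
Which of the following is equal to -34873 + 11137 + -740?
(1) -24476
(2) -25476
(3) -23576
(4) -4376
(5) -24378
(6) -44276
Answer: 1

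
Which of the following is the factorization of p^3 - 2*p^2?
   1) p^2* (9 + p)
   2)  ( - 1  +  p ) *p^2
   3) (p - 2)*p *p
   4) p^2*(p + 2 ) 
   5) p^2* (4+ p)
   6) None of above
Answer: 3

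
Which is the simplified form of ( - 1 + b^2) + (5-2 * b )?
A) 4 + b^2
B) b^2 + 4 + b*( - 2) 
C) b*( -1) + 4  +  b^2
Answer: B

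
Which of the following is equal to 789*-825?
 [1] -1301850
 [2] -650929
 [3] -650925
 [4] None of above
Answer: 3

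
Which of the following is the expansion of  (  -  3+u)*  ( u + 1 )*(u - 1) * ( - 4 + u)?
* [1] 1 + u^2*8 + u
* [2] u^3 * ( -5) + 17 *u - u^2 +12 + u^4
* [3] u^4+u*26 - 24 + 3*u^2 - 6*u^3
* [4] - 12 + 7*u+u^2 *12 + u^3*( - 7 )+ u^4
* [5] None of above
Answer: 5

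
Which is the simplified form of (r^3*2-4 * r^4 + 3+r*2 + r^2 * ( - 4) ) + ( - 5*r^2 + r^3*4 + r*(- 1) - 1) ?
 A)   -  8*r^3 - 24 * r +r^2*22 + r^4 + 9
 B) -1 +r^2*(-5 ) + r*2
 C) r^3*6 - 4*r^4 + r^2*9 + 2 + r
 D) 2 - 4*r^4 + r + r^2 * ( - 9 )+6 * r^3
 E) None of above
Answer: D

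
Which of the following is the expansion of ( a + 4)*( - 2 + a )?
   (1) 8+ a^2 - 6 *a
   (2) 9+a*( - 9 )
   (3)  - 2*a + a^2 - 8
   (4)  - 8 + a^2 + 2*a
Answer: 4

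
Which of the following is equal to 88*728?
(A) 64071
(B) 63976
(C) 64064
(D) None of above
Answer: C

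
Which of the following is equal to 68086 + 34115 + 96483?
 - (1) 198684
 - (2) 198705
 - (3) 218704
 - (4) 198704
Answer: 1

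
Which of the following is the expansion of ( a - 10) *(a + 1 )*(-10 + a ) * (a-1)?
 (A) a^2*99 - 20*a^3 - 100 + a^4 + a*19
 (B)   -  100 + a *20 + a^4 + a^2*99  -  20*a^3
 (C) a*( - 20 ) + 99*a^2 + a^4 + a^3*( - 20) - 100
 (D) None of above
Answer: B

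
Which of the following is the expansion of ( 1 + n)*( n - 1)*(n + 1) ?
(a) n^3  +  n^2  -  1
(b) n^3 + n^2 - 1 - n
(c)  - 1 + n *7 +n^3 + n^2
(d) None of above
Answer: b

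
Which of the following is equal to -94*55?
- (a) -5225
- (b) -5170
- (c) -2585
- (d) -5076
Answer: b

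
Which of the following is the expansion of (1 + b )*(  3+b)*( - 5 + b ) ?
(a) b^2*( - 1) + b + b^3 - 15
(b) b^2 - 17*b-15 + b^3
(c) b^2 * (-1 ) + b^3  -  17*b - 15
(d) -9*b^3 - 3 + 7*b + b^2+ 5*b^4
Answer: c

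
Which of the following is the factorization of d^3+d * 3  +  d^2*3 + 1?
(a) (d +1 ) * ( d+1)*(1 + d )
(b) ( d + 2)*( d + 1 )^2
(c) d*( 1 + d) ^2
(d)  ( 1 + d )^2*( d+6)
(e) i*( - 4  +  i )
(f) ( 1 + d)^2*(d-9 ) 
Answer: a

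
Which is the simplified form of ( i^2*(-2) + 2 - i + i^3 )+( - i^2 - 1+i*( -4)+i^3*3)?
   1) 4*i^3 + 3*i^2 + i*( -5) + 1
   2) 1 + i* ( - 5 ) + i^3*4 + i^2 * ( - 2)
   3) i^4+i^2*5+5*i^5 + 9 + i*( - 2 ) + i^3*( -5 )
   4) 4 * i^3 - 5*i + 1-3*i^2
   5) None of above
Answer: 4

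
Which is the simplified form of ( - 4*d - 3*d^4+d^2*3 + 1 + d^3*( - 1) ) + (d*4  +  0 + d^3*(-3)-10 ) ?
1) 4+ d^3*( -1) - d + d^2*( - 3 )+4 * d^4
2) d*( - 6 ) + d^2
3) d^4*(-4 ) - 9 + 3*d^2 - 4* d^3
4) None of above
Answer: 4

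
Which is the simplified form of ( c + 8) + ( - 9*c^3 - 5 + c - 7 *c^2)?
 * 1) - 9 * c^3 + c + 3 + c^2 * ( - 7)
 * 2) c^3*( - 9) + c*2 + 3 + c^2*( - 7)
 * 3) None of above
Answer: 2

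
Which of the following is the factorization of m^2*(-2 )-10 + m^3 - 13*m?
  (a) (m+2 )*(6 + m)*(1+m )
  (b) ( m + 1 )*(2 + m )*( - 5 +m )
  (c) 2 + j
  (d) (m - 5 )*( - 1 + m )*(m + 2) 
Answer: b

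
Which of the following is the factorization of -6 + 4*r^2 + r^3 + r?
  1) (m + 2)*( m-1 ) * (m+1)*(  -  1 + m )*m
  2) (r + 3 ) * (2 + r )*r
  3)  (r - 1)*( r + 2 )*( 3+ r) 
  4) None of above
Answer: 3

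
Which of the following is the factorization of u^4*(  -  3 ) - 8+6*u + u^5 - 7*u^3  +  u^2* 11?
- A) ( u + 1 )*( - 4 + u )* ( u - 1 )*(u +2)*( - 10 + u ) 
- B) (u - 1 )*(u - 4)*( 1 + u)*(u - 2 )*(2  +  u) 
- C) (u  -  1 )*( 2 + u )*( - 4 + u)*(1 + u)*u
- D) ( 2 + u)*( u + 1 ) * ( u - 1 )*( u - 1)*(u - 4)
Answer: D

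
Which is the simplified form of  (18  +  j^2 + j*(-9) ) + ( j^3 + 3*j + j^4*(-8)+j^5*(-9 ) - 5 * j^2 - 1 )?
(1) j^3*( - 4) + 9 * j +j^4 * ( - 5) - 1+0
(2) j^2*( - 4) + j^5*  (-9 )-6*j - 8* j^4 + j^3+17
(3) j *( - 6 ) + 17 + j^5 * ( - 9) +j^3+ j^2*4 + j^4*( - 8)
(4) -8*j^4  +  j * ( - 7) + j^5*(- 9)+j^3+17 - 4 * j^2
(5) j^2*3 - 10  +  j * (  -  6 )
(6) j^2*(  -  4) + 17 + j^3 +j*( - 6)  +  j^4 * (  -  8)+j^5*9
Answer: 2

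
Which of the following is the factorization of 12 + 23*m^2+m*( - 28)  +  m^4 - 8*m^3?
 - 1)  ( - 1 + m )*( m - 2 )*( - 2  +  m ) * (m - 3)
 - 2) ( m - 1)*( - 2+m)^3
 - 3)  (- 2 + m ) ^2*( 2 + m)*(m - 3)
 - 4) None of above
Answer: 1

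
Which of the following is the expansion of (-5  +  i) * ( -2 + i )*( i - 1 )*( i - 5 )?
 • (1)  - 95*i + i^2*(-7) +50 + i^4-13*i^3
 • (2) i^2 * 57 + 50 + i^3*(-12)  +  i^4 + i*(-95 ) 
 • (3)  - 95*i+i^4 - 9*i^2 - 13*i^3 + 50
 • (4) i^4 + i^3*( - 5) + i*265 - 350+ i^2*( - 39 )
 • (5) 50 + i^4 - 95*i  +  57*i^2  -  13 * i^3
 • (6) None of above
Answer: 5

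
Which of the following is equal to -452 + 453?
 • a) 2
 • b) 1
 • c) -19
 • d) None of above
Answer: b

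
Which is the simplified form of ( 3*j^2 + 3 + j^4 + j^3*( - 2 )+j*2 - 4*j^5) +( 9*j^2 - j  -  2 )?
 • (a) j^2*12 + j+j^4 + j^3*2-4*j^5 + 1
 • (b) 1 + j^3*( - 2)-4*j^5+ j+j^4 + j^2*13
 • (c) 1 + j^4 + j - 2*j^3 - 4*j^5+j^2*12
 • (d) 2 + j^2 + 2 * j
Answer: c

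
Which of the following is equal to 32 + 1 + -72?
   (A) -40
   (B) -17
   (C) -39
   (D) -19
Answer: C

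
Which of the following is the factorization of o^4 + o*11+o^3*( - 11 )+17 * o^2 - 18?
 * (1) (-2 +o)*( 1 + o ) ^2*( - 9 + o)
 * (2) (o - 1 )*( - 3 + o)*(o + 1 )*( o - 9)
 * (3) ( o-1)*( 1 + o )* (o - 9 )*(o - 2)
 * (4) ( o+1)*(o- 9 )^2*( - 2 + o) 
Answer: 3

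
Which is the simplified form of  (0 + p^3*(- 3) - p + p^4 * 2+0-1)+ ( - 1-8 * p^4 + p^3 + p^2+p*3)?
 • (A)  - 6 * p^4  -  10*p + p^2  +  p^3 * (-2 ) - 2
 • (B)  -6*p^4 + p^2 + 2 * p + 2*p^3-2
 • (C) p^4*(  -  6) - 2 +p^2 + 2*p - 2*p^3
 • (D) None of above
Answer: C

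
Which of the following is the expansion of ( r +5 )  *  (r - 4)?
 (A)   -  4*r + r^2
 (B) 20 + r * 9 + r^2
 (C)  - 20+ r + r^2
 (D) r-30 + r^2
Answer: C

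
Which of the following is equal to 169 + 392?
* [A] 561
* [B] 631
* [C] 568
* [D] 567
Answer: A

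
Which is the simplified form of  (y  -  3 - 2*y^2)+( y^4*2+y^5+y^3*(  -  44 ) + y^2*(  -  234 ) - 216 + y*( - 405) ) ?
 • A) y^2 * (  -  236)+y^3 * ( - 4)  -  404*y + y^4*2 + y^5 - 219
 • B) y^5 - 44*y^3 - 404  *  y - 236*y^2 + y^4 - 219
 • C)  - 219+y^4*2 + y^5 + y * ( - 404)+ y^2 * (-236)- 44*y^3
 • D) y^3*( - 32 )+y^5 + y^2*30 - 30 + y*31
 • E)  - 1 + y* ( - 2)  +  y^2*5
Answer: C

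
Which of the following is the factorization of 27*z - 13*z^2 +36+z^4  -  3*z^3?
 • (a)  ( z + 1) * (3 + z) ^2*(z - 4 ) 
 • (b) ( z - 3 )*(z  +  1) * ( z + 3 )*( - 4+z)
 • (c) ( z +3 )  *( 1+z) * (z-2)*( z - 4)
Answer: b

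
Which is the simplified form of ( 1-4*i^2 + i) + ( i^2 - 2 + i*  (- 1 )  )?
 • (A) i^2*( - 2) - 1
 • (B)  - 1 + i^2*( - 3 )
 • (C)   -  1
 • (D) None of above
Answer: B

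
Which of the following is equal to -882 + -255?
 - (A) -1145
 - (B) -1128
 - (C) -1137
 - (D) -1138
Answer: C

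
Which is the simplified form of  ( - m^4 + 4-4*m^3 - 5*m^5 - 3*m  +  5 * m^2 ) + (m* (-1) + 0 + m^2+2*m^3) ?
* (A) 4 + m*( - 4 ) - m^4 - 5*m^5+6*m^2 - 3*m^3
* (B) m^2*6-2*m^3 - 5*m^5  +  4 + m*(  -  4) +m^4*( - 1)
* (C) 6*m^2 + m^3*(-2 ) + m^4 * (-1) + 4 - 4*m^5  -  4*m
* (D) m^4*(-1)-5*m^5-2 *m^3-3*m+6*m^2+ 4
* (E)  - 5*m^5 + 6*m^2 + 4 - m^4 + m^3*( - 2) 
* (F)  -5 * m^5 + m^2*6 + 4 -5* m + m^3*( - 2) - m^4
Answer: B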